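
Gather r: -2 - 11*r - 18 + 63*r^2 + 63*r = 63*r^2 + 52*r - 20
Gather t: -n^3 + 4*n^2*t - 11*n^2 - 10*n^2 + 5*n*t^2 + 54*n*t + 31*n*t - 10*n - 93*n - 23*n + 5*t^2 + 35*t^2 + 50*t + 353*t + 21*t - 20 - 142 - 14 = -n^3 - 21*n^2 - 126*n + t^2*(5*n + 40) + t*(4*n^2 + 85*n + 424) - 176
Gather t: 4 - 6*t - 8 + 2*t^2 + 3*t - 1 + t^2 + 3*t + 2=3*t^2 - 3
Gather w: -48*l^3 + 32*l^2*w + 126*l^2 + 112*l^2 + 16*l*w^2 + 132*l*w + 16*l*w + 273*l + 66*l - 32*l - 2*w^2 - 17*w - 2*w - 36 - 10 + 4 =-48*l^3 + 238*l^2 + 307*l + w^2*(16*l - 2) + w*(32*l^2 + 148*l - 19) - 42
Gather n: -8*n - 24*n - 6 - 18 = -32*n - 24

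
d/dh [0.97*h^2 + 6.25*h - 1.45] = 1.94*h + 6.25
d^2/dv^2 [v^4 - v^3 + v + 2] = 6*v*(2*v - 1)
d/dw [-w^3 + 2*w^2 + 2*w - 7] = -3*w^2 + 4*w + 2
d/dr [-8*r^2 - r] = -16*r - 1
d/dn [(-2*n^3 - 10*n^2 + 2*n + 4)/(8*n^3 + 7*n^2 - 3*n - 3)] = 2*(33*n^4 - 10*n^3 - 31*n^2 + 2*n + 3)/(64*n^6 + 112*n^5 + n^4 - 90*n^3 - 33*n^2 + 18*n + 9)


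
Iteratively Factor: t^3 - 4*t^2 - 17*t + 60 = (t - 3)*(t^2 - t - 20) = (t - 3)*(t + 4)*(t - 5)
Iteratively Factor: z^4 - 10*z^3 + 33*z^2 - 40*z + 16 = (z - 4)*(z^3 - 6*z^2 + 9*z - 4) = (z - 4)*(z - 1)*(z^2 - 5*z + 4) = (z - 4)^2*(z - 1)*(z - 1)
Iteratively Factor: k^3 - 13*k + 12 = (k - 3)*(k^2 + 3*k - 4) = (k - 3)*(k + 4)*(k - 1)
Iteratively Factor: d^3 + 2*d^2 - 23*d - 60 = (d + 3)*(d^2 - d - 20) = (d + 3)*(d + 4)*(d - 5)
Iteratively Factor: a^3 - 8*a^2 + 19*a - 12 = (a - 3)*(a^2 - 5*a + 4) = (a - 4)*(a - 3)*(a - 1)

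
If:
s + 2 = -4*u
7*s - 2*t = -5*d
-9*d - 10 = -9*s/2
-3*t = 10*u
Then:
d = -230/423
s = 160/141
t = 1105/423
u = -221/282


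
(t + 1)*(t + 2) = t^2 + 3*t + 2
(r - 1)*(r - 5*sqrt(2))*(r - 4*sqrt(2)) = r^3 - 9*sqrt(2)*r^2 - r^2 + 9*sqrt(2)*r + 40*r - 40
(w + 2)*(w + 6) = w^2 + 8*w + 12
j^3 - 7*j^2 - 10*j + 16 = (j - 8)*(j - 1)*(j + 2)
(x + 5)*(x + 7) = x^2 + 12*x + 35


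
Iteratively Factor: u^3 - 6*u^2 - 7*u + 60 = (u - 4)*(u^2 - 2*u - 15) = (u - 5)*(u - 4)*(u + 3)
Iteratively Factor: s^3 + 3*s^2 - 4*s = (s + 4)*(s^2 - s) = (s - 1)*(s + 4)*(s)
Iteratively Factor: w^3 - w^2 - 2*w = (w)*(w^2 - w - 2) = w*(w - 2)*(w + 1)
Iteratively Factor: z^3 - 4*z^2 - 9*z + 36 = (z - 3)*(z^2 - z - 12) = (z - 4)*(z - 3)*(z + 3)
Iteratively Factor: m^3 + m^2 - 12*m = (m + 4)*(m^2 - 3*m) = m*(m + 4)*(m - 3)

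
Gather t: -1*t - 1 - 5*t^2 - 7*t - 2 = -5*t^2 - 8*t - 3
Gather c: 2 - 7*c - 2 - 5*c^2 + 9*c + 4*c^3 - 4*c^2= 4*c^3 - 9*c^2 + 2*c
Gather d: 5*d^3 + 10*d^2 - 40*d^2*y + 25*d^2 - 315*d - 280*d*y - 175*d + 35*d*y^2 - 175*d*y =5*d^3 + d^2*(35 - 40*y) + d*(35*y^2 - 455*y - 490)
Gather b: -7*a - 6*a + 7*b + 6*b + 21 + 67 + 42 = -13*a + 13*b + 130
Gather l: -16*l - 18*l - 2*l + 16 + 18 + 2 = 36 - 36*l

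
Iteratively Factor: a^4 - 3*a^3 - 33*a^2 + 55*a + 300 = (a + 3)*(a^3 - 6*a^2 - 15*a + 100) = (a - 5)*(a + 3)*(a^2 - a - 20) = (a - 5)*(a + 3)*(a + 4)*(a - 5)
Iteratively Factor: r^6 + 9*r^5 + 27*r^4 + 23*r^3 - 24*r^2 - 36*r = (r + 3)*(r^5 + 6*r^4 + 9*r^3 - 4*r^2 - 12*r) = (r + 2)*(r + 3)*(r^4 + 4*r^3 + r^2 - 6*r) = r*(r + 2)*(r + 3)*(r^3 + 4*r^2 + r - 6) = r*(r + 2)^2*(r + 3)*(r^2 + 2*r - 3) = r*(r + 2)^2*(r + 3)^2*(r - 1)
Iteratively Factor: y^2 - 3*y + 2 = (y - 1)*(y - 2)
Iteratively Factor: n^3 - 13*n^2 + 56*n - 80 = (n - 4)*(n^2 - 9*n + 20) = (n - 5)*(n - 4)*(n - 4)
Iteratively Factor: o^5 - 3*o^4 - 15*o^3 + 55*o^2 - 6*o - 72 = (o - 3)*(o^4 - 15*o^2 + 10*o + 24) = (o - 3)*(o - 2)*(o^3 + 2*o^2 - 11*o - 12) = (o - 3)*(o - 2)*(o + 4)*(o^2 - 2*o - 3) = (o - 3)^2*(o - 2)*(o + 4)*(o + 1)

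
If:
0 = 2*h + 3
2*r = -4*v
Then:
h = -3/2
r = -2*v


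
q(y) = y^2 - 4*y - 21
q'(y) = 2*y - 4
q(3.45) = -22.90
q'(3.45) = 2.90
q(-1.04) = -15.76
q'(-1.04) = -6.08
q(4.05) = -20.80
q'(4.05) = 4.10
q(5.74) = -11.01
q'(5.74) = 7.48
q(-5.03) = 24.42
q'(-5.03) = -14.06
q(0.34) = -22.24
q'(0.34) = -3.32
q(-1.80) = -10.56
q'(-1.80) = -7.60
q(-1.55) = -12.40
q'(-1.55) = -7.10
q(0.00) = -21.00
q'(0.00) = -4.00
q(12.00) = 75.00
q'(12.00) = 20.00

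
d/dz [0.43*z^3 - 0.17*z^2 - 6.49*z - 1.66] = 1.29*z^2 - 0.34*z - 6.49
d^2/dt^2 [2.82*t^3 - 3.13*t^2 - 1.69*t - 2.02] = 16.92*t - 6.26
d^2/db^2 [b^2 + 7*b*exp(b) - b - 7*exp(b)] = 7*b*exp(b) + 7*exp(b) + 2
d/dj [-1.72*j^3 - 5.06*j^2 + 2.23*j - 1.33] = -5.16*j^2 - 10.12*j + 2.23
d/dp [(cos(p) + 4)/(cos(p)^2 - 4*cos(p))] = (sin(p) - 16*sin(p)/cos(p)^2 + 8*tan(p))/(cos(p) - 4)^2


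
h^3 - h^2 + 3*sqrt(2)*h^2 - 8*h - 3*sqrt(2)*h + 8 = (h - 1)*(h - sqrt(2))*(h + 4*sqrt(2))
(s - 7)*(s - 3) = s^2 - 10*s + 21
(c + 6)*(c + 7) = c^2 + 13*c + 42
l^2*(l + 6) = l^3 + 6*l^2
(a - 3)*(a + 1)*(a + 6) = a^3 + 4*a^2 - 15*a - 18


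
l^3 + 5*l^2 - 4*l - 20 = (l - 2)*(l + 2)*(l + 5)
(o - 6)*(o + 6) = o^2 - 36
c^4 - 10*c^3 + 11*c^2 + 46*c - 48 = (c - 8)*(c - 3)*(c - 1)*(c + 2)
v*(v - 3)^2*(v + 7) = v^4 + v^3 - 33*v^2 + 63*v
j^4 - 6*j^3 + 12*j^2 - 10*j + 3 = (j - 3)*(j - 1)^3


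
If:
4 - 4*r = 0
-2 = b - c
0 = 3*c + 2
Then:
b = -8/3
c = -2/3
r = 1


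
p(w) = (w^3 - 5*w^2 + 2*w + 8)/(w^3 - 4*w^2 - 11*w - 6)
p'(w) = (-3*w^2 + 8*w + 11)*(w^3 - 5*w^2 + 2*w + 8)/(w^3 - 4*w^2 - 11*w - 6)^2 + (3*w^2 - 10*w + 2)/(w^3 - 4*w^2 - 11*w - 6) = (w^2 - 28*w + 76)/(w^4 - 10*w^3 + 13*w^2 + 60*w + 36)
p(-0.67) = -5.66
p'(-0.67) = 19.65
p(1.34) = -0.16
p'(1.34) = 0.34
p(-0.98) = -106.31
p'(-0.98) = 5357.12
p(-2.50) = 2.29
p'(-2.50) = 0.94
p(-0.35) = -2.48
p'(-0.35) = 5.04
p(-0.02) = -1.38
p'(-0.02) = 2.20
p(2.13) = 0.02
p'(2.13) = 0.14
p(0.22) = -0.95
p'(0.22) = 1.41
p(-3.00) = 1.94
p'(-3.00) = 0.52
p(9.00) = 1.17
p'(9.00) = -0.11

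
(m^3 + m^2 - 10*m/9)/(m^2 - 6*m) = (m^2 + m - 10/9)/(m - 6)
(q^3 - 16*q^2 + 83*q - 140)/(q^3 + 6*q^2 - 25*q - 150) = (q^2 - 11*q + 28)/(q^2 + 11*q + 30)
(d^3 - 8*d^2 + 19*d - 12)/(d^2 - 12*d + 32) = (d^2 - 4*d + 3)/(d - 8)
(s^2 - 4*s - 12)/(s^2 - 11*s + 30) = (s + 2)/(s - 5)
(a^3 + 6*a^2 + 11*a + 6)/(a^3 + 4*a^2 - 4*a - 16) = (a^2 + 4*a + 3)/(a^2 + 2*a - 8)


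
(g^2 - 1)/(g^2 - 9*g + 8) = (g + 1)/(g - 8)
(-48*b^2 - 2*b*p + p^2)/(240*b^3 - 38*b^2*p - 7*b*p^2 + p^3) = 1/(-5*b + p)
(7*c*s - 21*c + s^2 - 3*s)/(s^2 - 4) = (7*c*s - 21*c + s^2 - 3*s)/(s^2 - 4)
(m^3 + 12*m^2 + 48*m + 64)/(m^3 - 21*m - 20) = (m^2 + 8*m + 16)/(m^2 - 4*m - 5)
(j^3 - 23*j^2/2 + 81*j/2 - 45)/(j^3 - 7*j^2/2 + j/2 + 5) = (j^2 - 9*j + 18)/(j^2 - j - 2)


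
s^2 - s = s*(s - 1)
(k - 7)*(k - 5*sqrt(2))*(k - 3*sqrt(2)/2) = k^3 - 13*sqrt(2)*k^2/2 - 7*k^2 + 15*k + 91*sqrt(2)*k/2 - 105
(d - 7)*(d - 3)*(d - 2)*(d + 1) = d^4 - 11*d^3 + 29*d^2 - d - 42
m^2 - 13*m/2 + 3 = (m - 6)*(m - 1/2)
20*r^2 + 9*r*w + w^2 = (4*r + w)*(5*r + w)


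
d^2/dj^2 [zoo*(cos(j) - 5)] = zoo*cos(j)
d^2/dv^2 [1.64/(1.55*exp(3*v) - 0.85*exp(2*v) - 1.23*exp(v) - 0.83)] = ((-22.878*exp(2*v) + 5.576*exp(v) + 2.0172)*(-1.55*exp(3*v) + 0.85*exp(2*v) + 1.23*exp(v) + 0.83) - 1.64*(-9.3*exp(2*v) + 3.4*exp(v) + 2.46)*(-4.65*exp(2*v) + 1.7*exp(v) + 1.23)*exp(v))*exp(v)/(-1.55*exp(3*v) + 0.85*exp(2*v) + 1.23*exp(v) + 0.83)^3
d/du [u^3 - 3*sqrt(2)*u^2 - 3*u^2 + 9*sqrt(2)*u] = 3*u^2 - 6*sqrt(2)*u - 6*u + 9*sqrt(2)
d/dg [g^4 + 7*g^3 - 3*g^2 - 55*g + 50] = 4*g^3 + 21*g^2 - 6*g - 55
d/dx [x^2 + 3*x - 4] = 2*x + 3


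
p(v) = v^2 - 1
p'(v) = 2*v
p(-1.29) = 0.66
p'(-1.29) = -2.58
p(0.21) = -0.96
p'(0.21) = 0.42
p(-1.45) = 1.10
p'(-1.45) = -2.90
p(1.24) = 0.54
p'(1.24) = 2.48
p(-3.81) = 13.52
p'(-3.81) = -7.62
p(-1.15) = 0.32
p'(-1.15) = -2.30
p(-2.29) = 4.24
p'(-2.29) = -4.58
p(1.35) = 0.82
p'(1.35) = 2.70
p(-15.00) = 224.00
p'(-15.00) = -30.00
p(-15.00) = 224.00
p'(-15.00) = -30.00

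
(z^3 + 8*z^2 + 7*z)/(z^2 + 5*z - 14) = z*(z + 1)/(z - 2)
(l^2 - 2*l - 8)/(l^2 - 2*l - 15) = (-l^2 + 2*l + 8)/(-l^2 + 2*l + 15)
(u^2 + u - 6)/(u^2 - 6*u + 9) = (u^2 + u - 6)/(u^2 - 6*u + 9)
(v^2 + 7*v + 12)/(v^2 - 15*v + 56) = (v^2 + 7*v + 12)/(v^2 - 15*v + 56)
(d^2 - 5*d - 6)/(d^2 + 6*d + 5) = (d - 6)/(d + 5)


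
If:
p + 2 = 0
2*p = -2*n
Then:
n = 2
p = -2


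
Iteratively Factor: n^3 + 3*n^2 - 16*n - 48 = (n + 4)*(n^2 - n - 12) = (n - 4)*(n + 4)*(n + 3)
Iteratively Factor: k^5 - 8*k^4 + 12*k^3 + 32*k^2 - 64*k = (k - 2)*(k^4 - 6*k^3 + 32*k) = (k - 2)*(k + 2)*(k^3 - 8*k^2 + 16*k) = (k - 4)*(k - 2)*(k + 2)*(k^2 - 4*k) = (k - 4)^2*(k - 2)*(k + 2)*(k)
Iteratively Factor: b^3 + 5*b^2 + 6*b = (b)*(b^2 + 5*b + 6) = b*(b + 3)*(b + 2)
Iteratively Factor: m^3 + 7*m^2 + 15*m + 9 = (m + 1)*(m^2 + 6*m + 9) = (m + 1)*(m + 3)*(m + 3)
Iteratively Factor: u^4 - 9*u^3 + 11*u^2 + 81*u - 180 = (u - 4)*(u^3 - 5*u^2 - 9*u + 45) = (u - 5)*(u - 4)*(u^2 - 9) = (u - 5)*(u - 4)*(u - 3)*(u + 3)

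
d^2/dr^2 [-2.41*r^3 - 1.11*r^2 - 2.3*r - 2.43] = -14.46*r - 2.22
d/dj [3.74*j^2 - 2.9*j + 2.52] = 7.48*j - 2.9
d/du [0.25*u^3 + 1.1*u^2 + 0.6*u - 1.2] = 0.75*u^2 + 2.2*u + 0.6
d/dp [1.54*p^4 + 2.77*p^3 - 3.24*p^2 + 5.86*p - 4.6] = 6.16*p^3 + 8.31*p^2 - 6.48*p + 5.86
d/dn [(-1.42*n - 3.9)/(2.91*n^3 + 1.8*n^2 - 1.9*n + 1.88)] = (8.2644*n^3 + 36.603*n^2 + 14.04*n - 10.0796)/(8.4681*n^6 + 10.476*n^5 - 7.818*n^4 + 4.1016*n^3 + 10.378*n^2 - 7.144*n + 3.5344)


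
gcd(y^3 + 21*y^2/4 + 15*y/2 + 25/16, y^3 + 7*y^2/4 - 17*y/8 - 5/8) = y^2 + 11*y/4 + 5/8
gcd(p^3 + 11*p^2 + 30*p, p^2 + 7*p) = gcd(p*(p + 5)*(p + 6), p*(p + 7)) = p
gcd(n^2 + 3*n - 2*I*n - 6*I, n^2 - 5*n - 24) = n + 3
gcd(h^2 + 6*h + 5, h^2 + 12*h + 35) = h + 5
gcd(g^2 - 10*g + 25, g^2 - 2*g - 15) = g - 5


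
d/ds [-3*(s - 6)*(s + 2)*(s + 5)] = -9*s^2 - 6*s + 96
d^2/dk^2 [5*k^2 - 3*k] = 10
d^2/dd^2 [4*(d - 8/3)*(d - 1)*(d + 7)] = 24*d + 80/3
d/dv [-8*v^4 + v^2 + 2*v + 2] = -32*v^3 + 2*v + 2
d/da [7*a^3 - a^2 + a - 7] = 21*a^2 - 2*a + 1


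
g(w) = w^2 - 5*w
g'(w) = 2*w - 5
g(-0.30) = 1.59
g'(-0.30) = -5.60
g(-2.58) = 19.56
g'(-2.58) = -10.16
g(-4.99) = 49.85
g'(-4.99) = -14.98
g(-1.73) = 11.64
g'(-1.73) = -8.46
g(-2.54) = 19.15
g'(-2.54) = -10.08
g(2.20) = -6.16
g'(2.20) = -0.60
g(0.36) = -1.67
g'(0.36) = -4.28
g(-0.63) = 3.55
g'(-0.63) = -6.26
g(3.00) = -6.00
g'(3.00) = 1.00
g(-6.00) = 66.00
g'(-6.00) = -17.00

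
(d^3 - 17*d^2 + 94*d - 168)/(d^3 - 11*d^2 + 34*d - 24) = (d - 7)/(d - 1)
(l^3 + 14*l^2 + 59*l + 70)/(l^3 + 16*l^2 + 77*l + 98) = (l + 5)/(l + 7)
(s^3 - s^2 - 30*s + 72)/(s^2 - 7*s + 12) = s + 6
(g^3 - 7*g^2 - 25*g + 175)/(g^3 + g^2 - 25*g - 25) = (g - 7)/(g + 1)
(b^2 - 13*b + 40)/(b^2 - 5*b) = (b - 8)/b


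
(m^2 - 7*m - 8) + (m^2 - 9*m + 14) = 2*m^2 - 16*m + 6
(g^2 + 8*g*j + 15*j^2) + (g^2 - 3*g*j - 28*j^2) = 2*g^2 + 5*g*j - 13*j^2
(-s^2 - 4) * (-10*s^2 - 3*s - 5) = 10*s^4 + 3*s^3 + 45*s^2 + 12*s + 20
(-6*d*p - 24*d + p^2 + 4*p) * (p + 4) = -6*d*p^2 - 48*d*p - 96*d + p^3 + 8*p^2 + 16*p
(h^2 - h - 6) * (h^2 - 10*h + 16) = h^4 - 11*h^3 + 20*h^2 + 44*h - 96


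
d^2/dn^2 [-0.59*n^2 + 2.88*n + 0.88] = -1.18000000000000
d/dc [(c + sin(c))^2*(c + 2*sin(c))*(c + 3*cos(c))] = (c + sin(c))*(-(c + sin(c))*(c + 2*sin(c))*(3*sin(c) - 1) + (c + sin(c))*(c + 3*cos(c))*(2*cos(c) + 1) + 2*(c + 2*sin(c))*(c + 3*cos(c))*(cos(c) + 1))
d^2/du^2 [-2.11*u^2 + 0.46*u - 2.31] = -4.22000000000000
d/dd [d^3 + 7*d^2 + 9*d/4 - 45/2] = 3*d^2 + 14*d + 9/4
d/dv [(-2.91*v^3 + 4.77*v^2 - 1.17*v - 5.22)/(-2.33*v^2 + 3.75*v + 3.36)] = (6.7803*v^4 - 21.825*v^3 - 14.1714*v^2 + 7.7292*v + 15.6438)/(5.4289*v^4 - 17.475*v^3 - 1.5951*v^2 + 25.2*v + 11.2896)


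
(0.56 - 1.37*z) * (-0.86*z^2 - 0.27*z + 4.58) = 1.1782*z^3 - 0.1117*z^2 - 6.4258*z + 2.5648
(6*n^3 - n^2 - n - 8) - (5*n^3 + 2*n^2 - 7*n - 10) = n^3 - 3*n^2 + 6*n + 2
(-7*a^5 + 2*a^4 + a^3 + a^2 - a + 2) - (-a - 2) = -7*a^5 + 2*a^4 + a^3 + a^2 + 4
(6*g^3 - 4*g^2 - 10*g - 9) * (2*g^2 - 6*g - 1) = 12*g^5 - 44*g^4 - 2*g^3 + 46*g^2 + 64*g + 9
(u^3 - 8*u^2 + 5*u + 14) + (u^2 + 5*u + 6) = u^3 - 7*u^2 + 10*u + 20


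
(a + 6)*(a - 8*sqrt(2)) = a^2 - 8*sqrt(2)*a + 6*a - 48*sqrt(2)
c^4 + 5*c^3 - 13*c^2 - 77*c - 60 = (c - 4)*(c + 1)*(c + 3)*(c + 5)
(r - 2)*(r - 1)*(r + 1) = r^3 - 2*r^2 - r + 2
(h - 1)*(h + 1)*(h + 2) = h^3 + 2*h^2 - h - 2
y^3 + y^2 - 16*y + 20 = (y - 2)^2*(y + 5)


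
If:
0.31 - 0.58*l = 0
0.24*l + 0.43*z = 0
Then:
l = 0.53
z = -0.30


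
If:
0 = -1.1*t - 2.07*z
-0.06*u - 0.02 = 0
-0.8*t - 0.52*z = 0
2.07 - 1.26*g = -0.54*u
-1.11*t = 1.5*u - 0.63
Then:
No Solution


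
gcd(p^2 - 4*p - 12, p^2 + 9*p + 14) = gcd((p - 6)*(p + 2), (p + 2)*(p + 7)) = p + 2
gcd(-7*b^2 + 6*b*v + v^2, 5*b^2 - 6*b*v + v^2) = -b + v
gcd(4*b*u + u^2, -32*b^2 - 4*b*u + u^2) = 4*b + u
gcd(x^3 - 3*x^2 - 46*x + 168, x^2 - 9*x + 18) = x - 6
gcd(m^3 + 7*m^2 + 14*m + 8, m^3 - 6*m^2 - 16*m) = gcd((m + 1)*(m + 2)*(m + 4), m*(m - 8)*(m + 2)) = m + 2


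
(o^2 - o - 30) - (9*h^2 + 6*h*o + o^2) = -9*h^2 - 6*h*o - o - 30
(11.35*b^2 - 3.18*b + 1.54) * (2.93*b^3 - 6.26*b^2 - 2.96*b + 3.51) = 33.2555*b^5 - 80.3684*b^4 - 9.177*b^3 + 39.6109*b^2 - 15.7202*b + 5.4054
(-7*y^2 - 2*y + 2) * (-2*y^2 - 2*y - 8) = 14*y^4 + 18*y^3 + 56*y^2 + 12*y - 16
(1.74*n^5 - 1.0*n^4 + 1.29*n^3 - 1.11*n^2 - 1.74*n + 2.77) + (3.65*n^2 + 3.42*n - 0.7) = 1.74*n^5 - 1.0*n^4 + 1.29*n^3 + 2.54*n^2 + 1.68*n + 2.07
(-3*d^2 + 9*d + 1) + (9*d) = -3*d^2 + 18*d + 1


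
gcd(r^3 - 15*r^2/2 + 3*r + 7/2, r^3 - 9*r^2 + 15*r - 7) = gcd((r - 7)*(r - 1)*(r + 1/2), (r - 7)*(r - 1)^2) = r^2 - 8*r + 7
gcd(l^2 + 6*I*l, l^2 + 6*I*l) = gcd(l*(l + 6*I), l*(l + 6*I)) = l^2 + 6*I*l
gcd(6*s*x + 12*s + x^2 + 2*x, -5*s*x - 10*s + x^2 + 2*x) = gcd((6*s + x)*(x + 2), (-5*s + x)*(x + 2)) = x + 2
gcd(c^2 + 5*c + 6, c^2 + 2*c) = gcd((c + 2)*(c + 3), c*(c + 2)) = c + 2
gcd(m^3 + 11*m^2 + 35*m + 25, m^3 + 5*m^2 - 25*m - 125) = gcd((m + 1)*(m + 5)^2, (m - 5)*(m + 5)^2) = m^2 + 10*m + 25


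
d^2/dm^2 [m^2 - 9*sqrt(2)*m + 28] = 2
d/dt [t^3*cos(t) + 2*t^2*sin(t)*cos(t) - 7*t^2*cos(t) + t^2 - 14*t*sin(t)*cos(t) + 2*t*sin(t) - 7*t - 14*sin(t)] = -t^3*sin(t) + 7*t^2*sin(t) + 3*t^2*cos(t) + 2*t^2*cos(2*t) + 2*t*sin(2*t) - 12*t*cos(t) - 14*t*cos(2*t) + 2*t + 2*sin(t) - 7*sin(2*t) - 14*cos(t) - 7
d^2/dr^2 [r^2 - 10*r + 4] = 2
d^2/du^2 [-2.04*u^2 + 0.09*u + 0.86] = -4.08000000000000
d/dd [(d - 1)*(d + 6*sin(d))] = d + (d - 1)*(6*cos(d) + 1) + 6*sin(d)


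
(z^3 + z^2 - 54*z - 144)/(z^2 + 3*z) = z - 2 - 48/z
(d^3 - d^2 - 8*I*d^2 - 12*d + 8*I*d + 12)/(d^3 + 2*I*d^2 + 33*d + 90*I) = (d^2 - d*(1 + 2*I) + 2*I)/(d^2 + 8*I*d - 15)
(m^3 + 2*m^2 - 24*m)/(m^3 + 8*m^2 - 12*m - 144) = m/(m + 6)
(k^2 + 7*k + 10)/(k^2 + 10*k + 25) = (k + 2)/(k + 5)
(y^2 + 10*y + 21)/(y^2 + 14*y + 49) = (y + 3)/(y + 7)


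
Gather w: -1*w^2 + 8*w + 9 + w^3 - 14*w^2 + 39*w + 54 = w^3 - 15*w^2 + 47*w + 63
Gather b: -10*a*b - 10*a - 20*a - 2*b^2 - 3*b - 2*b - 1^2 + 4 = -30*a - 2*b^2 + b*(-10*a - 5) + 3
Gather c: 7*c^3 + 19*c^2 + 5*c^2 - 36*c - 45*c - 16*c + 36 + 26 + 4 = 7*c^3 + 24*c^2 - 97*c + 66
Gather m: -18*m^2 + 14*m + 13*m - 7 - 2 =-18*m^2 + 27*m - 9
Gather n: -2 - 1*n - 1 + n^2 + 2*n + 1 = n^2 + n - 2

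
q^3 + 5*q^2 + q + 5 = (q + 5)*(q - I)*(q + I)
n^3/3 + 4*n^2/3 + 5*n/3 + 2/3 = (n/3 + 1/3)*(n + 1)*(n + 2)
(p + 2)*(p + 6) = p^2 + 8*p + 12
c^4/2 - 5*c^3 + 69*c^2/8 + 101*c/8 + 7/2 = (c/2 + 1/4)*(c - 7)*(c - 4)*(c + 1/2)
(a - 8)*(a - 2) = a^2 - 10*a + 16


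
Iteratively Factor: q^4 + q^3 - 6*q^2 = (q)*(q^3 + q^2 - 6*q) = q^2*(q^2 + q - 6) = q^2*(q + 3)*(q - 2)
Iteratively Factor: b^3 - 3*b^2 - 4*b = (b + 1)*(b^2 - 4*b) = (b - 4)*(b + 1)*(b)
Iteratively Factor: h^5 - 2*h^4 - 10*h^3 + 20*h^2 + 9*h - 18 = (h - 1)*(h^4 - h^3 - 11*h^2 + 9*h + 18) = (h - 1)*(h + 1)*(h^3 - 2*h^2 - 9*h + 18) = (h - 1)*(h + 1)*(h + 3)*(h^2 - 5*h + 6) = (h - 3)*(h - 1)*(h + 1)*(h + 3)*(h - 2)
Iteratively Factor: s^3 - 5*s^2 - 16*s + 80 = (s - 4)*(s^2 - s - 20) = (s - 5)*(s - 4)*(s + 4)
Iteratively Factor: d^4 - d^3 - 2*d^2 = (d + 1)*(d^3 - 2*d^2) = d*(d + 1)*(d^2 - 2*d) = d^2*(d + 1)*(d - 2)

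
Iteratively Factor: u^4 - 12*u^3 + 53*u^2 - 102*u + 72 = (u - 2)*(u^3 - 10*u^2 + 33*u - 36) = (u - 4)*(u - 2)*(u^2 - 6*u + 9) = (u - 4)*(u - 3)*(u - 2)*(u - 3)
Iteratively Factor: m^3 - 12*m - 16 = (m + 2)*(m^2 - 2*m - 8) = (m + 2)^2*(m - 4)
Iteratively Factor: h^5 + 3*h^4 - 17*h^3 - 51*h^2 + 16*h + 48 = (h + 1)*(h^4 + 2*h^3 - 19*h^2 - 32*h + 48) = (h - 4)*(h + 1)*(h^3 + 6*h^2 + 5*h - 12) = (h - 4)*(h - 1)*(h + 1)*(h^2 + 7*h + 12) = (h - 4)*(h - 1)*(h + 1)*(h + 3)*(h + 4)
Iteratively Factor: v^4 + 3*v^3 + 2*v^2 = (v + 2)*(v^3 + v^2) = v*(v + 2)*(v^2 + v) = v*(v + 1)*(v + 2)*(v)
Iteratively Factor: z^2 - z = (z)*(z - 1)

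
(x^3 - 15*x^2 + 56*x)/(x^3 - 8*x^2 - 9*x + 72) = x*(x - 7)/(x^2 - 9)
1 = 1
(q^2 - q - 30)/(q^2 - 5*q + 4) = (q^2 - q - 30)/(q^2 - 5*q + 4)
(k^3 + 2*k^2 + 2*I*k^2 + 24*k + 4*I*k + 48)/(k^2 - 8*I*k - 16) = (k^2 + k*(2 + 6*I) + 12*I)/(k - 4*I)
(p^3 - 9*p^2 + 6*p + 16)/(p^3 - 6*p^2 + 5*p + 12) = (p^2 - 10*p + 16)/(p^2 - 7*p + 12)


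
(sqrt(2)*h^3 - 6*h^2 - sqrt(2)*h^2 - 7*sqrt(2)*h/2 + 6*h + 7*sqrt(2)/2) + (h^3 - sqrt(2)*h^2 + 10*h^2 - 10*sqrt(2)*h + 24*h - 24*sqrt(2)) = h^3 + sqrt(2)*h^3 - 2*sqrt(2)*h^2 + 4*h^2 - 27*sqrt(2)*h/2 + 30*h - 41*sqrt(2)/2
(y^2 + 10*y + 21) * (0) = 0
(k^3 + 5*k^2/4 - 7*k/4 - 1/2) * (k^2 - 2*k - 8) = k^5 - 3*k^4/4 - 49*k^3/4 - 7*k^2 + 15*k + 4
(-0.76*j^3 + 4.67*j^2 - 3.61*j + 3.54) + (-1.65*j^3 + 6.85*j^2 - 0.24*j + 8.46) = -2.41*j^3 + 11.52*j^2 - 3.85*j + 12.0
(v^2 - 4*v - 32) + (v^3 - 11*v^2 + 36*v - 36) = v^3 - 10*v^2 + 32*v - 68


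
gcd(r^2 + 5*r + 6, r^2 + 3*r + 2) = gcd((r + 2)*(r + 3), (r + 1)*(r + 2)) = r + 2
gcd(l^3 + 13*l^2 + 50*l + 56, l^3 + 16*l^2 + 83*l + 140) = l^2 + 11*l + 28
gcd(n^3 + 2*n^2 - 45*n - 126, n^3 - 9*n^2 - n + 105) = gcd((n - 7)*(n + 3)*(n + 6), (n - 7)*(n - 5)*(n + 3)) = n^2 - 4*n - 21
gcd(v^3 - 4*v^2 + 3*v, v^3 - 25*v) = v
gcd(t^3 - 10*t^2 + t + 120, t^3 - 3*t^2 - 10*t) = t - 5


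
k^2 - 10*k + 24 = (k - 6)*(k - 4)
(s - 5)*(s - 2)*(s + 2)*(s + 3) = s^4 - 2*s^3 - 19*s^2 + 8*s + 60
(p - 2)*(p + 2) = p^2 - 4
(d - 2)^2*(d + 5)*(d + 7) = d^4 + 8*d^3 - 9*d^2 - 92*d + 140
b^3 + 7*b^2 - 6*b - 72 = (b - 3)*(b + 4)*(b + 6)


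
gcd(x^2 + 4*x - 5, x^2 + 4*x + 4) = 1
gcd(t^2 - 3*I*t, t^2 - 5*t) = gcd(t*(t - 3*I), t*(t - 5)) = t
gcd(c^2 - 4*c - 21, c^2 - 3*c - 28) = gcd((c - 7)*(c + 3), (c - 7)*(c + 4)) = c - 7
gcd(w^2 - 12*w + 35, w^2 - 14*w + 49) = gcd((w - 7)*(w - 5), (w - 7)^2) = w - 7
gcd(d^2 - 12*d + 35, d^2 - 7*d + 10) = d - 5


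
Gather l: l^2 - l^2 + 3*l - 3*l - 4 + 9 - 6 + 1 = 0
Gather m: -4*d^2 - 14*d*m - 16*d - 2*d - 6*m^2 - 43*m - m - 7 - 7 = -4*d^2 - 18*d - 6*m^2 + m*(-14*d - 44) - 14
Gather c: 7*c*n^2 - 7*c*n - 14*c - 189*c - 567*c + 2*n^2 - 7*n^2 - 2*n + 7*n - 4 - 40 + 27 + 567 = c*(7*n^2 - 7*n - 770) - 5*n^2 + 5*n + 550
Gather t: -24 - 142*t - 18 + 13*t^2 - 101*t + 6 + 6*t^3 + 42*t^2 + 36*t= 6*t^3 + 55*t^2 - 207*t - 36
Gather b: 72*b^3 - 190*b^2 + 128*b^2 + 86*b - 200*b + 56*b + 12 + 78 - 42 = 72*b^3 - 62*b^2 - 58*b + 48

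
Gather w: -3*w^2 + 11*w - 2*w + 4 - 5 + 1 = -3*w^2 + 9*w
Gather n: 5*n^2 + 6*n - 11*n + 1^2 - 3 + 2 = 5*n^2 - 5*n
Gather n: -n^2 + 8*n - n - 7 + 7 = -n^2 + 7*n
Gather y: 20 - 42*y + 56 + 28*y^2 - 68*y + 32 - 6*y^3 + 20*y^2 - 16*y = -6*y^3 + 48*y^2 - 126*y + 108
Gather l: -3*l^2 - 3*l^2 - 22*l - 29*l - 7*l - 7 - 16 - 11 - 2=-6*l^2 - 58*l - 36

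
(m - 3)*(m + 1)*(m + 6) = m^3 + 4*m^2 - 15*m - 18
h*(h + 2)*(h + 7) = h^3 + 9*h^2 + 14*h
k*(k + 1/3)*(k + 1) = k^3 + 4*k^2/3 + k/3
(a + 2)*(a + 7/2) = a^2 + 11*a/2 + 7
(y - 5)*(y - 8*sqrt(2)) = y^2 - 8*sqrt(2)*y - 5*y + 40*sqrt(2)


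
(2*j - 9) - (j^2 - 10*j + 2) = -j^2 + 12*j - 11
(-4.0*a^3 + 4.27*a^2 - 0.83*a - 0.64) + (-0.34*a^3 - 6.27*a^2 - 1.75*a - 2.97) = -4.34*a^3 - 2.0*a^2 - 2.58*a - 3.61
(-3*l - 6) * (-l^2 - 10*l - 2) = 3*l^3 + 36*l^2 + 66*l + 12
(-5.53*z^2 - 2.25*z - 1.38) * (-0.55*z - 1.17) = 3.0415*z^3 + 7.7076*z^2 + 3.3915*z + 1.6146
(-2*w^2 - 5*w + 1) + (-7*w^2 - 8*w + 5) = -9*w^2 - 13*w + 6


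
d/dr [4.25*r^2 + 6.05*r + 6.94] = 8.5*r + 6.05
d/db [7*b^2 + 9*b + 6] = 14*b + 9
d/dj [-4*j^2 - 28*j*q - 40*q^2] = -8*j - 28*q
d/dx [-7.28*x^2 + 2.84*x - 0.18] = 2.84 - 14.56*x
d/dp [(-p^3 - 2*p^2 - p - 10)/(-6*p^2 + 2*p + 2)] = (3*p^4 - 2*p^3 - 8*p^2 - 64*p + 9)/(2*(9*p^4 - 6*p^3 - 5*p^2 + 2*p + 1))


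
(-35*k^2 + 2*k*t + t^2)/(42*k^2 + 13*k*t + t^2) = (-5*k + t)/(6*k + t)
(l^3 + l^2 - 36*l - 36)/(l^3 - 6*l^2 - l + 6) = (l + 6)/(l - 1)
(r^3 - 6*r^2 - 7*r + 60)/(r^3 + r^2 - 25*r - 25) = (r^2 - r - 12)/(r^2 + 6*r + 5)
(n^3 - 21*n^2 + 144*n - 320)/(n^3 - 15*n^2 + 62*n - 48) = (n^2 - 13*n + 40)/(n^2 - 7*n + 6)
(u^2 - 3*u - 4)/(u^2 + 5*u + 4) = (u - 4)/(u + 4)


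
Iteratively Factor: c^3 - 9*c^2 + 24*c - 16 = (c - 4)*(c^2 - 5*c + 4) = (c - 4)^2*(c - 1)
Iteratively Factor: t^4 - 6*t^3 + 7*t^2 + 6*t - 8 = (t - 2)*(t^3 - 4*t^2 - t + 4) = (t - 2)*(t + 1)*(t^2 - 5*t + 4) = (t - 4)*(t - 2)*(t + 1)*(t - 1)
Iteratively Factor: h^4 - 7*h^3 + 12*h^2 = (h)*(h^3 - 7*h^2 + 12*h) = h*(h - 3)*(h^2 - 4*h) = h^2*(h - 3)*(h - 4)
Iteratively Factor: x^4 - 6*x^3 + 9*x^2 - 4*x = (x - 1)*(x^3 - 5*x^2 + 4*x) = x*(x - 1)*(x^2 - 5*x + 4) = x*(x - 1)^2*(x - 4)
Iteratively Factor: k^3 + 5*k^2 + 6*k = (k)*(k^2 + 5*k + 6) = k*(k + 3)*(k + 2)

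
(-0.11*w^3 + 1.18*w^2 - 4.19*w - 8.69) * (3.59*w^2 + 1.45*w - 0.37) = -0.3949*w^5 + 4.0767*w^4 - 13.2904*w^3 - 37.7092*w^2 - 11.0502*w + 3.2153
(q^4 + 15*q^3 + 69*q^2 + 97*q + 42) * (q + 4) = q^5 + 19*q^4 + 129*q^3 + 373*q^2 + 430*q + 168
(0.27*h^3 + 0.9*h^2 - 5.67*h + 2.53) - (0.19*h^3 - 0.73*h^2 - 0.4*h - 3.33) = 0.08*h^3 + 1.63*h^2 - 5.27*h + 5.86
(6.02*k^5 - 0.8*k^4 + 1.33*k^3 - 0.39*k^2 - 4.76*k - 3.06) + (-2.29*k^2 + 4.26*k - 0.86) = 6.02*k^5 - 0.8*k^4 + 1.33*k^3 - 2.68*k^2 - 0.5*k - 3.92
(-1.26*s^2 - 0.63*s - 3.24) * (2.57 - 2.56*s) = 3.2256*s^3 - 1.6254*s^2 + 6.6753*s - 8.3268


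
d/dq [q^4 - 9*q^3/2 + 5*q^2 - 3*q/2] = 4*q^3 - 27*q^2/2 + 10*q - 3/2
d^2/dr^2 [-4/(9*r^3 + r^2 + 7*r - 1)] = 8*((27*r + 1)*(9*r^3 + r^2 + 7*r - 1) - (27*r^2 + 2*r + 7)^2)/(9*r^3 + r^2 + 7*r - 1)^3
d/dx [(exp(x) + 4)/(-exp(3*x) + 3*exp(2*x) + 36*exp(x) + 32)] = (2*exp(x) - 7)*exp(x)/(exp(4*x) - 14*exp(3*x) + 33*exp(2*x) + 112*exp(x) + 64)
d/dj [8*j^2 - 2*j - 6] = 16*j - 2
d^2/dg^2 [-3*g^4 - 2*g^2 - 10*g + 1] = -36*g^2 - 4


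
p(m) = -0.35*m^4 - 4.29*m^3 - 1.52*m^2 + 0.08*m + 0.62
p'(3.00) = -162.67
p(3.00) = -157.00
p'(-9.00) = 5.57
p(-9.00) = 707.84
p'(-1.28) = -14.18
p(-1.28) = 6.08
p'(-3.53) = -87.98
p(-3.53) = 115.76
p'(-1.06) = -9.49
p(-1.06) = 3.49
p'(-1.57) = -21.45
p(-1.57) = 11.22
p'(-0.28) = -0.05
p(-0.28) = 0.57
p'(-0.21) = 0.16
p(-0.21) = 0.58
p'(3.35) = -207.17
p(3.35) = -221.53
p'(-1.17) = -11.74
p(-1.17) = 4.66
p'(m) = -1.4*m^3 - 12.87*m^2 - 3.04*m + 0.08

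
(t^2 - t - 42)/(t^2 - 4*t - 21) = (t + 6)/(t + 3)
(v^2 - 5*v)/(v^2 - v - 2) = v*(5 - v)/(-v^2 + v + 2)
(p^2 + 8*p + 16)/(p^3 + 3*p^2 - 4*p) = (p + 4)/(p*(p - 1))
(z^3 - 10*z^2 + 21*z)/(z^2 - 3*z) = z - 7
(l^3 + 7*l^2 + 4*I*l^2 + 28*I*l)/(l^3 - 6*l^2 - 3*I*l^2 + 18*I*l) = (l^2 + l*(7 + 4*I) + 28*I)/(l^2 - 3*l*(2 + I) + 18*I)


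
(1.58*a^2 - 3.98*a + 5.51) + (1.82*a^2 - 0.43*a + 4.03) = 3.4*a^2 - 4.41*a + 9.54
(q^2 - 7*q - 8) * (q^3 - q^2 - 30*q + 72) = q^5 - 8*q^4 - 31*q^3 + 290*q^2 - 264*q - 576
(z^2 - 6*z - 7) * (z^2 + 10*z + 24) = z^4 + 4*z^3 - 43*z^2 - 214*z - 168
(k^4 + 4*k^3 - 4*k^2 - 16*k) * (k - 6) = k^5 - 2*k^4 - 28*k^3 + 8*k^2 + 96*k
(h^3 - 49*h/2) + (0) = h^3 - 49*h/2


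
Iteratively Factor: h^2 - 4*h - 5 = (h - 5)*(h + 1)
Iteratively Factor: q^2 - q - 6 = (q - 3)*(q + 2)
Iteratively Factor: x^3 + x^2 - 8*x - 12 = (x + 2)*(x^2 - x - 6) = (x + 2)^2*(x - 3)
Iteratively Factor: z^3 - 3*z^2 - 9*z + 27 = (z + 3)*(z^2 - 6*z + 9) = (z - 3)*(z + 3)*(z - 3)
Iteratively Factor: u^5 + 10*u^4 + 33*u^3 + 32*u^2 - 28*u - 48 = (u + 3)*(u^4 + 7*u^3 + 12*u^2 - 4*u - 16) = (u + 2)*(u + 3)*(u^3 + 5*u^2 + 2*u - 8) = (u + 2)^2*(u + 3)*(u^2 + 3*u - 4) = (u + 2)^2*(u + 3)*(u + 4)*(u - 1)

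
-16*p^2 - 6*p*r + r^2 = (-8*p + r)*(2*p + r)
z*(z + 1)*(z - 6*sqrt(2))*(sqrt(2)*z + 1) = sqrt(2)*z^4 - 11*z^3 + sqrt(2)*z^3 - 11*z^2 - 6*sqrt(2)*z^2 - 6*sqrt(2)*z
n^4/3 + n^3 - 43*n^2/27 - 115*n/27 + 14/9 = (n/3 + 1)*(n - 2)*(n - 1/3)*(n + 7/3)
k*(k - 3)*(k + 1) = k^3 - 2*k^2 - 3*k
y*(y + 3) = y^2 + 3*y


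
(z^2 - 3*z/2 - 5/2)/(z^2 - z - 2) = (z - 5/2)/(z - 2)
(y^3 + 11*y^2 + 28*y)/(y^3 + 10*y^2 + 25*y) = (y^2 + 11*y + 28)/(y^2 + 10*y + 25)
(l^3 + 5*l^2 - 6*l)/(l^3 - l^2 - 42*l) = (l - 1)/(l - 7)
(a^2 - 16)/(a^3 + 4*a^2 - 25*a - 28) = (a + 4)/(a^2 + 8*a + 7)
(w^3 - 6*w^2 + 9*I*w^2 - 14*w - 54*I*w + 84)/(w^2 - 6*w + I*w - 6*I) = (w^2 + 9*I*w - 14)/(w + I)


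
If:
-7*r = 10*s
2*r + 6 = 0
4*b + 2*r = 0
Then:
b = 3/2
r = -3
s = 21/10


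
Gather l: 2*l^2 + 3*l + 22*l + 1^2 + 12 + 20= 2*l^2 + 25*l + 33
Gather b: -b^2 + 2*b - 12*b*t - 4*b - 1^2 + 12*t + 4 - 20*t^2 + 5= -b^2 + b*(-12*t - 2) - 20*t^2 + 12*t + 8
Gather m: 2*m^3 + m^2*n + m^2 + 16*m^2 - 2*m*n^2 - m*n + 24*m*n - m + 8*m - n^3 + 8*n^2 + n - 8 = 2*m^3 + m^2*(n + 17) + m*(-2*n^2 + 23*n + 7) - n^3 + 8*n^2 + n - 8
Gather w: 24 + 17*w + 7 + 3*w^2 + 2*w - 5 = 3*w^2 + 19*w + 26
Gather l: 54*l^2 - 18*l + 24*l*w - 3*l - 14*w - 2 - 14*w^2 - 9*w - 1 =54*l^2 + l*(24*w - 21) - 14*w^2 - 23*w - 3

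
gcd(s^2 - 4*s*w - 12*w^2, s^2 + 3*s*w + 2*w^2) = s + 2*w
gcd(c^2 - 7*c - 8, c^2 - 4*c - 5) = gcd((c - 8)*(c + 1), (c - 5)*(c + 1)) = c + 1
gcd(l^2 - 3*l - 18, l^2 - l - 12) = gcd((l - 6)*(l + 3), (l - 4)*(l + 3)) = l + 3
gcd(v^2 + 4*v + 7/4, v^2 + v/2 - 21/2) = v + 7/2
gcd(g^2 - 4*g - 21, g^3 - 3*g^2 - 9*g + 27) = g + 3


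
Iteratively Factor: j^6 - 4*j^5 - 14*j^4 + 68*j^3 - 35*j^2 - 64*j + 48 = (j - 3)*(j^5 - j^4 - 17*j^3 + 17*j^2 + 16*j - 16) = (j - 3)*(j + 1)*(j^4 - 2*j^3 - 15*j^2 + 32*j - 16) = (j - 4)*(j - 3)*(j + 1)*(j^3 + 2*j^2 - 7*j + 4) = (j - 4)*(j - 3)*(j - 1)*(j + 1)*(j^2 + 3*j - 4) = (j - 4)*(j - 3)*(j - 1)^2*(j + 1)*(j + 4)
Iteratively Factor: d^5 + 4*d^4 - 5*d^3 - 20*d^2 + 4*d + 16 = (d + 1)*(d^4 + 3*d^3 - 8*d^2 - 12*d + 16) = (d - 2)*(d + 1)*(d^3 + 5*d^2 + 2*d - 8) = (d - 2)*(d - 1)*(d + 1)*(d^2 + 6*d + 8) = (d - 2)*(d - 1)*(d + 1)*(d + 2)*(d + 4)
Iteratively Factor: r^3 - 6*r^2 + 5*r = (r)*(r^2 - 6*r + 5) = r*(r - 5)*(r - 1)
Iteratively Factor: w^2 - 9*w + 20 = (w - 5)*(w - 4)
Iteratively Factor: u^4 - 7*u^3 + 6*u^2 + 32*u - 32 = (u - 4)*(u^3 - 3*u^2 - 6*u + 8) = (u - 4)*(u + 2)*(u^2 - 5*u + 4) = (u - 4)*(u - 1)*(u + 2)*(u - 4)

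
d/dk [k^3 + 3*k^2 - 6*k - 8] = 3*k^2 + 6*k - 6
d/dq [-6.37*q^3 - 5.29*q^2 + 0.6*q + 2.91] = -19.11*q^2 - 10.58*q + 0.6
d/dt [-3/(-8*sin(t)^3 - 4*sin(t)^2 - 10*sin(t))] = 3*(-4*sin(t) + 6*cos(2*t) - 11)*cos(t)/(2*(4*sin(t)^2 + 2*sin(t) + 5)^2*sin(t)^2)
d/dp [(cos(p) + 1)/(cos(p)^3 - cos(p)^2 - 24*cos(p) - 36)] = 2*(-sin(p)^2*cos(p) - sin(p)^2 + 7)*sin(p)/(-cos(p)^3 + cos(p)^2 + 24*cos(p) + 36)^2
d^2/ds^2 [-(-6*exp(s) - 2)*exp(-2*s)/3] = 2*(3*exp(s) + 4)*exp(-2*s)/3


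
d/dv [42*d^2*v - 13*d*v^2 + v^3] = 42*d^2 - 26*d*v + 3*v^2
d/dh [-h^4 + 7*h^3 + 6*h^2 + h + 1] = -4*h^3 + 21*h^2 + 12*h + 1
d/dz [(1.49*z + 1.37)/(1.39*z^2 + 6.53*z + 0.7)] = (2.0711*z^2 + 9.7297*z - (1.49*z + 1.37)*(2.78*z + 6.53) + 1.043)/(1.39*z^2 + 6.53*z + 0.7)^2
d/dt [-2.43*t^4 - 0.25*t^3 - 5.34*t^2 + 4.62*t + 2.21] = -9.72*t^3 - 0.75*t^2 - 10.68*t + 4.62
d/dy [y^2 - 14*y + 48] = 2*y - 14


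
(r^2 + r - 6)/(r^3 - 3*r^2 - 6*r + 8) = (r^2 + r - 6)/(r^3 - 3*r^2 - 6*r + 8)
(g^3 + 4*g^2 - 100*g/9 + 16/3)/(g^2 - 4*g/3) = g + 16/3 - 4/g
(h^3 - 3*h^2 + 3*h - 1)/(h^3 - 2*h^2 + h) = (h - 1)/h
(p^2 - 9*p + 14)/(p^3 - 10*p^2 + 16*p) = (p - 7)/(p*(p - 8))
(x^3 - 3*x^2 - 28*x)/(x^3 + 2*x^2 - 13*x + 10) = x*(x^2 - 3*x - 28)/(x^3 + 2*x^2 - 13*x + 10)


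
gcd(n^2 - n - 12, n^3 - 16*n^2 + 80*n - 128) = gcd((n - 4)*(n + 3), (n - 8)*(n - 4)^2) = n - 4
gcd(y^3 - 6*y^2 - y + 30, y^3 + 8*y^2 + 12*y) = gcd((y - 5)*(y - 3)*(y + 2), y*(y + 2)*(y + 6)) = y + 2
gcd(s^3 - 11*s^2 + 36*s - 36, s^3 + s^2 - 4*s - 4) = s - 2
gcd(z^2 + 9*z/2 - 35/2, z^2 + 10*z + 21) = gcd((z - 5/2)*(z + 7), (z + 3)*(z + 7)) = z + 7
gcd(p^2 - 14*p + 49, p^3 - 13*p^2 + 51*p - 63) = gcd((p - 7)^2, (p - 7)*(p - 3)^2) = p - 7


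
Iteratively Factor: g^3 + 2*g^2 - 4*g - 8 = (g - 2)*(g^2 + 4*g + 4) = (g - 2)*(g + 2)*(g + 2)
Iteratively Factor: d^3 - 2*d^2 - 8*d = (d + 2)*(d^2 - 4*d) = (d - 4)*(d + 2)*(d)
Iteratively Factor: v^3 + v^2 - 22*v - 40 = (v + 2)*(v^2 - v - 20) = (v + 2)*(v + 4)*(v - 5)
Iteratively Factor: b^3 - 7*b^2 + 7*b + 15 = (b + 1)*(b^2 - 8*b + 15) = (b - 3)*(b + 1)*(b - 5)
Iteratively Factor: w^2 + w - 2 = (w - 1)*(w + 2)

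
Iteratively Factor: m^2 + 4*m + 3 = (m + 1)*(m + 3)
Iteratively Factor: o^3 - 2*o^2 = (o)*(o^2 - 2*o) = o*(o - 2)*(o)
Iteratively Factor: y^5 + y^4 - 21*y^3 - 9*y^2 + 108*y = (y + 4)*(y^4 - 3*y^3 - 9*y^2 + 27*y) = y*(y + 4)*(y^3 - 3*y^2 - 9*y + 27) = y*(y - 3)*(y + 4)*(y^2 - 9) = y*(y - 3)*(y + 3)*(y + 4)*(y - 3)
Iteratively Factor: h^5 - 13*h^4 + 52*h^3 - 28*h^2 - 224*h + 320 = (h - 2)*(h^4 - 11*h^3 + 30*h^2 + 32*h - 160) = (h - 5)*(h - 2)*(h^3 - 6*h^2 + 32) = (h - 5)*(h - 2)*(h + 2)*(h^2 - 8*h + 16) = (h - 5)*(h - 4)*(h - 2)*(h + 2)*(h - 4)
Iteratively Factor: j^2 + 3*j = (j)*(j + 3)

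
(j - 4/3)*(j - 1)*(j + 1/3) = j^3 - 2*j^2 + 5*j/9 + 4/9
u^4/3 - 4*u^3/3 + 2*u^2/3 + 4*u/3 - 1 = (u/3 + 1/3)*(u - 3)*(u - 1)^2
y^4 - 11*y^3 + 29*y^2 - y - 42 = (y - 7)*(y - 3)*(y - 2)*(y + 1)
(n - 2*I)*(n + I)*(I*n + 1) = I*n^3 + 2*n^2 + I*n + 2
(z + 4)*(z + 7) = z^2 + 11*z + 28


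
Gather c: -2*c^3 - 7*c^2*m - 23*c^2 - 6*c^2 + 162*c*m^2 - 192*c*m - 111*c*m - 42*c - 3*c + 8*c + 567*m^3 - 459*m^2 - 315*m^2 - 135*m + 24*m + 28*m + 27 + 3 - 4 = -2*c^3 + c^2*(-7*m - 29) + c*(162*m^2 - 303*m - 37) + 567*m^3 - 774*m^2 - 83*m + 26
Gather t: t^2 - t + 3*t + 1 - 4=t^2 + 2*t - 3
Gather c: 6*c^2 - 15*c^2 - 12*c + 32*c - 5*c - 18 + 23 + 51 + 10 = -9*c^2 + 15*c + 66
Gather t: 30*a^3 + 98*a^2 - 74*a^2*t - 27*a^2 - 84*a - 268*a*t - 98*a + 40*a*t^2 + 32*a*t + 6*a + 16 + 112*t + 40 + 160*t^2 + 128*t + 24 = 30*a^3 + 71*a^2 - 176*a + t^2*(40*a + 160) + t*(-74*a^2 - 236*a + 240) + 80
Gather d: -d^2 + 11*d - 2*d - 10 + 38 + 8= -d^2 + 9*d + 36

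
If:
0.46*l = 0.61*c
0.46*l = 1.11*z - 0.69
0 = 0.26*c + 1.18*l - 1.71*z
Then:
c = 1.20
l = 1.59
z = 1.28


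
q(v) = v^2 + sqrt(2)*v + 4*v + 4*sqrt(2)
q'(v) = 2*v + sqrt(2) + 4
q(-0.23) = 4.46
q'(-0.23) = 4.95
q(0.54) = 8.87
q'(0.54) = 6.49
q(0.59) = 9.20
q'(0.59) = 6.59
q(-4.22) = 0.62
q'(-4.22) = -3.03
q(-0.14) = 4.92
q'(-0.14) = 5.13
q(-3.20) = -1.43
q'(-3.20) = -0.99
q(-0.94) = 1.45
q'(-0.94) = 3.53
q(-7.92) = 25.50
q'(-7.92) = -10.43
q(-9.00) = 37.93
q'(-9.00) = -12.59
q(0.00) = 5.66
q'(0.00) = 5.41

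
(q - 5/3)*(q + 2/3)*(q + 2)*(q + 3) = q^4 + 4*q^3 - q^2/9 - 104*q/9 - 20/3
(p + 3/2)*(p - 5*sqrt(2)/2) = p^2 - 5*sqrt(2)*p/2 + 3*p/2 - 15*sqrt(2)/4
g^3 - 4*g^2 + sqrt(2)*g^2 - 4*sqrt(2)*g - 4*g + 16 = (g - 4)*(g - sqrt(2))*(g + 2*sqrt(2))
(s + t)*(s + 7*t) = s^2 + 8*s*t + 7*t^2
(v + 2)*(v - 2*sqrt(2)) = v^2 - 2*sqrt(2)*v + 2*v - 4*sqrt(2)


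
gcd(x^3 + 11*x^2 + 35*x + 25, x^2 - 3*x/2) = 1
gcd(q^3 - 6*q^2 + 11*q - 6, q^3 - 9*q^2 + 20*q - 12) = q^2 - 3*q + 2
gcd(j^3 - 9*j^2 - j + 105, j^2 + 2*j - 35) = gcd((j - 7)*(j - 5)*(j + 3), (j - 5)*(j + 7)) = j - 5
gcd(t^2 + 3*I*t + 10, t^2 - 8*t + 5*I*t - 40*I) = t + 5*I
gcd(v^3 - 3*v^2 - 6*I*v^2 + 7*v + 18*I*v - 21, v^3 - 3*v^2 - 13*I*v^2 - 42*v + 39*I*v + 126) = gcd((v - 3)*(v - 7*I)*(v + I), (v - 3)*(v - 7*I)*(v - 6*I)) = v^2 + v*(-3 - 7*I) + 21*I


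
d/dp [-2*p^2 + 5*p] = 5 - 4*p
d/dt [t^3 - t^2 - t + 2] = 3*t^2 - 2*t - 1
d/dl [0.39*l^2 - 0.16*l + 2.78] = 0.78*l - 0.16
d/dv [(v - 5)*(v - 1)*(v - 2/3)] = 3*v^2 - 40*v/3 + 9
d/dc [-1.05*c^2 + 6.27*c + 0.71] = 6.27 - 2.1*c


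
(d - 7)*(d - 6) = d^2 - 13*d + 42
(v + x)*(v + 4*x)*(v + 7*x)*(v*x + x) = v^4*x + 12*v^3*x^2 + v^3*x + 39*v^2*x^3 + 12*v^2*x^2 + 28*v*x^4 + 39*v*x^3 + 28*x^4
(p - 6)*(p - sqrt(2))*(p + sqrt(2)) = p^3 - 6*p^2 - 2*p + 12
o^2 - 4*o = o*(o - 4)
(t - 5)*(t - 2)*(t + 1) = t^3 - 6*t^2 + 3*t + 10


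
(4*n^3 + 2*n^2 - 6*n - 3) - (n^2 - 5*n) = 4*n^3 + n^2 - n - 3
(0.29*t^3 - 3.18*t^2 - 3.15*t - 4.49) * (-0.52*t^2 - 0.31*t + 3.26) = -0.1508*t^5 + 1.5637*t^4 + 3.5692*t^3 - 7.0555*t^2 - 8.8771*t - 14.6374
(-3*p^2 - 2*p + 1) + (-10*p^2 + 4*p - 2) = -13*p^2 + 2*p - 1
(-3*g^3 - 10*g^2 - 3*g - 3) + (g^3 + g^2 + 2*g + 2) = -2*g^3 - 9*g^2 - g - 1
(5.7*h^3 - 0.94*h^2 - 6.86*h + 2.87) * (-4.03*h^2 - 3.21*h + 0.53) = -22.971*h^5 - 14.5088*h^4 + 33.6842*h^3 + 9.9563*h^2 - 12.8485*h + 1.5211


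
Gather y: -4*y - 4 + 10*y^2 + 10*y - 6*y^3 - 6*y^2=-6*y^3 + 4*y^2 + 6*y - 4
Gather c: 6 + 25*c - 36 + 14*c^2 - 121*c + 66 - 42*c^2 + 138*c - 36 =-28*c^2 + 42*c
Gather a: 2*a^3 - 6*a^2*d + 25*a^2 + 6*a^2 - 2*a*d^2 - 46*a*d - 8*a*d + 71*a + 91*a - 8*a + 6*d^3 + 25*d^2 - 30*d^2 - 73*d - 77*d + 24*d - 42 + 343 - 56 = 2*a^3 + a^2*(31 - 6*d) + a*(-2*d^2 - 54*d + 154) + 6*d^3 - 5*d^2 - 126*d + 245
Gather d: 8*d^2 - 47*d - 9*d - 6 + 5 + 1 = 8*d^2 - 56*d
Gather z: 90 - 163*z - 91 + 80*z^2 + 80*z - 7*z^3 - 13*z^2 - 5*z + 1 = -7*z^3 + 67*z^2 - 88*z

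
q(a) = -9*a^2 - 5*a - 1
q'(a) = -18*a - 5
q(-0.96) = -4.49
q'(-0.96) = 12.28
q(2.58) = -73.81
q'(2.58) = -51.44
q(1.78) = -38.42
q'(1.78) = -37.04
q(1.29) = -22.43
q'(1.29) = -28.22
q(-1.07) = -5.95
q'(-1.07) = 14.26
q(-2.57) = -47.59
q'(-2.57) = 41.26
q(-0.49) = -0.71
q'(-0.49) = 3.82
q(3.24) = -111.68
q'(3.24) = -63.32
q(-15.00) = -1951.00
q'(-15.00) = 265.00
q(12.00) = -1357.00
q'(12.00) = -221.00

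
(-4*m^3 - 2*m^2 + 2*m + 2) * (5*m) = -20*m^4 - 10*m^3 + 10*m^2 + 10*m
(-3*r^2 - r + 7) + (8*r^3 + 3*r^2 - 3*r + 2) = 8*r^3 - 4*r + 9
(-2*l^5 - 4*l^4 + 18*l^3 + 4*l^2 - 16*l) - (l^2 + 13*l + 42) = -2*l^5 - 4*l^4 + 18*l^3 + 3*l^2 - 29*l - 42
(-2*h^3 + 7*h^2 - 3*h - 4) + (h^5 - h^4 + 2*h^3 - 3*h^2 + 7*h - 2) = h^5 - h^4 + 4*h^2 + 4*h - 6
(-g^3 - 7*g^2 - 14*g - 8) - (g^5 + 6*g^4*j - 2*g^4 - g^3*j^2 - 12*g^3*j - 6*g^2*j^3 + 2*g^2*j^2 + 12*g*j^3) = -g^5 - 6*g^4*j + 2*g^4 + g^3*j^2 + 12*g^3*j - g^3 + 6*g^2*j^3 - 2*g^2*j^2 - 7*g^2 - 12*g*j^3 - 14*g - 8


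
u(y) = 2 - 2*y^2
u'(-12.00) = 48.00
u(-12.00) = -286.00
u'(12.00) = -48.00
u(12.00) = -286.00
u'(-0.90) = 3.60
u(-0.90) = 0.38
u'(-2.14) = 8.56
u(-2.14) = -7.16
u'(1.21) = -4.84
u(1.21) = -0.93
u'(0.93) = -3.72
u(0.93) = 0.27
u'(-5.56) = 22.24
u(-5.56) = -59.83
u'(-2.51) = 10.04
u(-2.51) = -10.60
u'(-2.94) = 11.76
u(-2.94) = -15.29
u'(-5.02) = 20.08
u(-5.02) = -48.40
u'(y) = -4*y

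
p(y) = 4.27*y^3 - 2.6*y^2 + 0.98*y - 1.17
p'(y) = 12.81*y^2 - 5.2*y + 0.98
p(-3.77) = -270.62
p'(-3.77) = 202.65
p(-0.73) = -4.93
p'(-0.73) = 11.60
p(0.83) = 0.29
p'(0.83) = 5.49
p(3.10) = 104.09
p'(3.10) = 107.96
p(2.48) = 50.40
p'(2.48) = 66.87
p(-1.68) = -30.40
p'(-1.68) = 45.87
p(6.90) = 1284.54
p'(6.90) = 574.98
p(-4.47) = -438.87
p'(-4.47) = 280.18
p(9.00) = 2909.88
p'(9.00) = 991.79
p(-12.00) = -7765.89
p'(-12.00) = 1908.02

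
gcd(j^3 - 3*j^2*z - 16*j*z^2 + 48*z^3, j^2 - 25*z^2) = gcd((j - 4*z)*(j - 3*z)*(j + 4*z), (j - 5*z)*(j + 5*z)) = 1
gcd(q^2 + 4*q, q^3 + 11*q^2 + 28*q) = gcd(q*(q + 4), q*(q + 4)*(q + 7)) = q^2 + 4*q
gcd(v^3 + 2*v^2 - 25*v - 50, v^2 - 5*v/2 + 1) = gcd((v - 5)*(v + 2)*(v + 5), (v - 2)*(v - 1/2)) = 1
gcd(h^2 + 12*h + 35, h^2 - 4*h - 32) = 1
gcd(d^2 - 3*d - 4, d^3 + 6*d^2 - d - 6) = d + 1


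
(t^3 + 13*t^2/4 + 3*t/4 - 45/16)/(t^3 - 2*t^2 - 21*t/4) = (8*t^2 + 14*t - 15)/(4*t*(2*t - 7))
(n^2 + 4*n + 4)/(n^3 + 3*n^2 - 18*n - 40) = (n + 2)/(n^2 + n - 20)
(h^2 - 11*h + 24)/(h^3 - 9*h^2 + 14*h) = (h^2 - 11*h + 24)/(h*(h^2 - 9*h + 14))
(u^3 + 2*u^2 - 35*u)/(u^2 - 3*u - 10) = u*(u + 7)/(u + 2)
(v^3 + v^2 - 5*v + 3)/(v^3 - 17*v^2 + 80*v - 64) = (v^2 + 2*v - 3)/(v^2 - 16*v + 64)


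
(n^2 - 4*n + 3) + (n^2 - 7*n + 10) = 2*n^2 - 11*n + 13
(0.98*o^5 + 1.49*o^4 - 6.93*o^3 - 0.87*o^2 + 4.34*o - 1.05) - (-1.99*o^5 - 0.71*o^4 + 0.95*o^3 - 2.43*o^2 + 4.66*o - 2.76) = 2.97*o^5 + 2.2*o^4 - 7.88*o^3 + 1.56*o^2 - 0.32*o + 1.71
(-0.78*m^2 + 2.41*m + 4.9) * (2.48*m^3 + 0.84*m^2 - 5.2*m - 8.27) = -1.9344*m^5 + 5.3216*m^4 + 18.2324*m^3 - 1.9654*m^2 - 45.4107*m - 40.523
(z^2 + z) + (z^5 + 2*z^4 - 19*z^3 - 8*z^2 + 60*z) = z^5 + 2*z^4 - 19*z^3 - 7*z^2 + 61*z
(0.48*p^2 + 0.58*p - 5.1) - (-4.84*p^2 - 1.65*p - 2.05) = 5.32*p^2 + 2.23*p - 3.05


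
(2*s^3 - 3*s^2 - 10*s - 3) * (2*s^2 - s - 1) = 4*s^5 - 8*s^4 - 19*s^3 + 7*s^2 + 13*s + 3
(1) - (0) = 1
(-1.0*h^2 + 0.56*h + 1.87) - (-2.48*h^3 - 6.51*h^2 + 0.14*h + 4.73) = 2.48*h^3 + 5.51*h^2 + 0.42*h - 2.86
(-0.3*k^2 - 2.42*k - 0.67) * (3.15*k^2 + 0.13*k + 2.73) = -0.945*k^4 - 7.662*k^3 - 3.2441*k^2 - 6.6937*k - 1.8291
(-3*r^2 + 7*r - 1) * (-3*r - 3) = 9*r^3 - 12*r^2 - 18*r + 3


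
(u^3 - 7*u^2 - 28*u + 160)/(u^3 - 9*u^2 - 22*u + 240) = (u - 4)/(u - 6)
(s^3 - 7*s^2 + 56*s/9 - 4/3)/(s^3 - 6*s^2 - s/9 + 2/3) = (3*s - 2)/(3*s + 1)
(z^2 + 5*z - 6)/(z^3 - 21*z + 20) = (z + 6)/(z^2 + z - 20)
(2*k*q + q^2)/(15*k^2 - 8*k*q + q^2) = q*(2*k + q)/(15*k^2 - 8*k*q + q^2)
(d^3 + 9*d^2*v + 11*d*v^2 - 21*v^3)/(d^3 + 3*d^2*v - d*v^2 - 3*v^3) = (d + 7*v)/(d + v)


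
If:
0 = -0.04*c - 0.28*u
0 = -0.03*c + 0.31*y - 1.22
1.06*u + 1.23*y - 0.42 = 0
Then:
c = 136.46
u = -19.49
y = 17.14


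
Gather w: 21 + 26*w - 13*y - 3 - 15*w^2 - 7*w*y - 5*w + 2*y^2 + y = -15*w^2 + w*(21 - 7*y) + 2*y^2 - 12*y + 18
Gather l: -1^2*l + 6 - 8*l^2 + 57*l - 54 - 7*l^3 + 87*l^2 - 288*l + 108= -7*l^3 + 79*l^2 - 232*l + 60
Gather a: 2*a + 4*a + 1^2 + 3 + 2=6*a + 6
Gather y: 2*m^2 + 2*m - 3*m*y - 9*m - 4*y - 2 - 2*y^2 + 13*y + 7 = 2*m^2 - 7*m - 2*y^2 + y*(9 - 3*m) + 5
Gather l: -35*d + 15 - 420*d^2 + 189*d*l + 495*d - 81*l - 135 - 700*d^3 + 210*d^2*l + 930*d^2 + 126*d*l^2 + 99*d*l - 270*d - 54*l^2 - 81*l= -700*d^3 + 510*d^2 + 190*d + l^2*(126*d - 54) + l*(210*d^2 + 288*d - 162) - 120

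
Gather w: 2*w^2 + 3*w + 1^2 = 2*w^2 + 3*w + 1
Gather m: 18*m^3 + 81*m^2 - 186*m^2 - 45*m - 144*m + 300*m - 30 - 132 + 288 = 18*m^3 - 105*m^2 + 111*m + 126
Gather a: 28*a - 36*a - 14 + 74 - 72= -8*a - 12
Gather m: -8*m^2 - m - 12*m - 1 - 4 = -8*m^2 - 13*m - 5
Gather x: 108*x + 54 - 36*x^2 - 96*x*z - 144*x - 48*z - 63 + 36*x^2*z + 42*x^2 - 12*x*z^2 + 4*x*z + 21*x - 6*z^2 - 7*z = x^2*(36*z + 6) + x*(-12*z^2 - 92*z - 15) - 6*z^2 - 55*z - 9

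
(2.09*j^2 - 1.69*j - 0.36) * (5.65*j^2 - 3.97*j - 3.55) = 11.8085*j^4 - 17.8458*j^3 - 2.7442*j^2 + 7.4287*j + 1.278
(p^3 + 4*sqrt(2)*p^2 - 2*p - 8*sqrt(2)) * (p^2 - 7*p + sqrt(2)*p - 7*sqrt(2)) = p^5 - 7*p^4 + 5*sqrt(2)*p^4 - 35*sqrt(2)*p^3 + 6*p^3 - 42*p^2 - 10*sqrt(2)*p^2 - 16*p + 70*sqrt(2)*p + 112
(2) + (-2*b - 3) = -2*b - 1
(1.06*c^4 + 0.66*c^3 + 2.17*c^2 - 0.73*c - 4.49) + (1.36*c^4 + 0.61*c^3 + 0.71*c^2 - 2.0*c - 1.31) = 2.42*c^4 + 1.27*c^3 + 2.88*c^2 - 2.73*c - 5.8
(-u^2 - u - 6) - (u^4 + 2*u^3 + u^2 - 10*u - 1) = -u^4 - 2*u^3 - 2*u^2 + 9*u - 5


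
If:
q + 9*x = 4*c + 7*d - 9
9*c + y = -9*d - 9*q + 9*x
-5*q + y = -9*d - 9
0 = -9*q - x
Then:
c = -133*y/675 - 51/25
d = -68*y/675 - 21/25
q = 7*y/375 + 36/125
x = -21*y/125 - 324/125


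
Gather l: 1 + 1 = 2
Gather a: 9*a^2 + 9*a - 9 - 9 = 9*a^2 + 9*a - 18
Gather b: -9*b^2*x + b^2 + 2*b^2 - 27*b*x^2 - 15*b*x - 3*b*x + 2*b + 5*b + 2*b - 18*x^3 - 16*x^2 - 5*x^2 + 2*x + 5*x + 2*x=b^2*(3 - 9*x) + b*(-27*x^2 - 18*x + 9) - 18*x^3 - 21*x^2 + 9*x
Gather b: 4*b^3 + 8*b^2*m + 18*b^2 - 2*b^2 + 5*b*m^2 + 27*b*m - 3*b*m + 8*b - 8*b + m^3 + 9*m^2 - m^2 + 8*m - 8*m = 4*b^3 + b^2*(8*m + 16) + b*(5*m^2 + 24*m) + m^3 + 8*m^2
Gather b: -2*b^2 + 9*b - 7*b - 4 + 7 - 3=-2*b^2 + 2*b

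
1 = 1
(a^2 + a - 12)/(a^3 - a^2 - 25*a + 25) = (a^2 + a - 12)/(a^3 - a^2 - 25*a + 25)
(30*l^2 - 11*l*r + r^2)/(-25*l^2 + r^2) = (-6*l + r)/(5*l + r)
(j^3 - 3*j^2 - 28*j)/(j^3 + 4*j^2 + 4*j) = (j^2 - 3*j - 28)/(j^2 + 4*j + 4)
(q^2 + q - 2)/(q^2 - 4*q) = (q^2 + q - 2)/(q*(q - 4))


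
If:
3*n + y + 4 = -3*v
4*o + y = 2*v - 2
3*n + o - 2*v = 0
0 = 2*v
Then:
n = -2/15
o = 2/5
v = 0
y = -18/5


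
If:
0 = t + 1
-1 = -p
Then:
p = 1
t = -1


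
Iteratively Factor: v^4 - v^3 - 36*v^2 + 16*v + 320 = (v - 5)*(v^3 + 4*v^2 - 16*v - 64) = (v - 5)*(v + 4)*(v^2 - 16) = (v - 5)*(v - 4)*(v + 4)*(v + 4)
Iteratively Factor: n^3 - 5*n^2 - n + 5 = (n - 5)*(n^2 - 1) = (n - 5)*(n + 1)*(n - 1)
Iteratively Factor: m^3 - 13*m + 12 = (m - 3)*(m^2 + 3*m - 4) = (m - 3)*(m - 1)*(m + 4)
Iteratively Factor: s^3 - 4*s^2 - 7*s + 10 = (s + 2)*(s^2 - 6*s + 5) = (s - 5)*(s + 2)*(s - 1)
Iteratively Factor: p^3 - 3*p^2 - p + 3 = (p + 1)*(p^2 - 4*p + 3) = (p - 3)*(p + 1)*(p - 1)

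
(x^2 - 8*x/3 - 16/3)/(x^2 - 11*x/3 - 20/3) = (x - 4)/(x - 5)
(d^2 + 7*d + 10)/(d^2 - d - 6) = (d + 5)/(d - 3)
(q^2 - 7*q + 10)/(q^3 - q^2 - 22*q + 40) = (q - 5)/(q^2 + q - 20)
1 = 1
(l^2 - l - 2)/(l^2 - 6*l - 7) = (l - 2)/(l - 7)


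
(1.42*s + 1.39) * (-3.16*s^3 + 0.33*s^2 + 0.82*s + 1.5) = -4.4872*s^4 - 3.9238*s^3 + 1.6231*s^2 + 3.2698*s + 2.085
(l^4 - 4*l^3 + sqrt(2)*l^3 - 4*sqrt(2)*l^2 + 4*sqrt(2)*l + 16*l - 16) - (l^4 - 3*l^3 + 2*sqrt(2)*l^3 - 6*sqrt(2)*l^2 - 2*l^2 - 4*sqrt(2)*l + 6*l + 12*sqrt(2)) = -sqrt(2)*l^3 - l^3 + 2*l^2 + 2*sqrt(2)*l^2 + 10*l + 8*sqrt(2)*l - 12*sqrt(2) - 16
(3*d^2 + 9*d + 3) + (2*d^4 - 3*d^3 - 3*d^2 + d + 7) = 2*d^4 - 3*d^3 + 10*d + 10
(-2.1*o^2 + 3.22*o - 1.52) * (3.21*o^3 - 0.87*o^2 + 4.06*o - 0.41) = -6.741*o^5 + 12.1632*o^4 - 16.2066*o^3 + 15.2566*o^2 - 7.4914*o + 0.6232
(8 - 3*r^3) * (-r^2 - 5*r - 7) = 3*r^5 + 15*r^4 + 21*r^3 - 8*r^2 - 40*r - 56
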